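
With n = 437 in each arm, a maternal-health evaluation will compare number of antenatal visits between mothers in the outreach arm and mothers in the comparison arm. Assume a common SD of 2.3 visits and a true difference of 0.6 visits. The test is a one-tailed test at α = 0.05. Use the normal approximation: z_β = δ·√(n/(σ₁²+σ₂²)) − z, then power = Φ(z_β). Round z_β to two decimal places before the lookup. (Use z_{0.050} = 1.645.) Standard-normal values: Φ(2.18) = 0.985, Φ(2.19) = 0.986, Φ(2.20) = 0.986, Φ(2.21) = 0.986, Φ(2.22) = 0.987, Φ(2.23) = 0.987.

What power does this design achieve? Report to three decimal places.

Power ≈ 0.986

z_β = δ·√(n/(σ₁²+σ₂²)) − z_α
    = 0.6 · √(437/10.58) − 1.645
    = 0.6 · 6.42685 − 1.645
    = 3.8561 − 1.645 = 2.2111 → 2.21
Power = Φ(2.21) = 0.986.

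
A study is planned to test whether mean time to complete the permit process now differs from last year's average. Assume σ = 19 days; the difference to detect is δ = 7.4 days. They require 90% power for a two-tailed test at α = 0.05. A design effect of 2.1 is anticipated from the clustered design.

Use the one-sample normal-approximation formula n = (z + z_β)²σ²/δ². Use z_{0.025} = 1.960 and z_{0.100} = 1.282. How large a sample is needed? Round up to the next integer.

n = (z_{α/2} + z_β)² · σ² / δ²
  = (1.960 + 1.282)² · 19² / 7.4²
  = 10.5106 · 361 / 54.76
  = 69.29
Design effect: 2.1 × 69.29 = 145.51.
Round up → n = 146.

n = 146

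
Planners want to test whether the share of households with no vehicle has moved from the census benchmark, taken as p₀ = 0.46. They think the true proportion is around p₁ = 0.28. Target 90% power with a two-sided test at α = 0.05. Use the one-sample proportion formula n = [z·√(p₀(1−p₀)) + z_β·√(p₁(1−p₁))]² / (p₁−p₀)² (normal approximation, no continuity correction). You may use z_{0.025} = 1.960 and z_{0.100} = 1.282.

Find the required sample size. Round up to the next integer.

n = 75

n = [z_{α/2}·√(p₀q₀) + z_β·√(p₁q₁)]² / (p₁ − p₀)²
  = [1.960·√(0.46·0.54) + 1.282·√(0.28·0.72)]² / (-0.18)²
  = [1.960·0.4984 + 1.282·0.4490]² / 0.0324
  = [1.5525]² / 0.0324
  = 74.39
Round up → n = 75.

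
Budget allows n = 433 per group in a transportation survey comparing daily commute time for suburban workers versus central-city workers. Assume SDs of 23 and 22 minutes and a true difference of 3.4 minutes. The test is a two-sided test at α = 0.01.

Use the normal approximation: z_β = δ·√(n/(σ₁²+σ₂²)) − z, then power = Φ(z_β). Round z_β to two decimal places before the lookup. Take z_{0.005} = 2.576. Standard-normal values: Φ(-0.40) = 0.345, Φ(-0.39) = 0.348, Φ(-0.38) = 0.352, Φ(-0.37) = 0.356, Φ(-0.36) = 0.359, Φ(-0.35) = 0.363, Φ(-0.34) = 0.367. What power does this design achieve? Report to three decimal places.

z_β = δ·√(n/(σ₁²+σ₂²)) − z_{α/2}
    = 3.4 · √(433/1013) − 2.576
    = 3.4 · 0.65379 − 2.576
    = 2.2229 − 2.576 = -0.3531 → -0.35
Power = Φ(-0.35) = 0.363.

Power ≈ 0.363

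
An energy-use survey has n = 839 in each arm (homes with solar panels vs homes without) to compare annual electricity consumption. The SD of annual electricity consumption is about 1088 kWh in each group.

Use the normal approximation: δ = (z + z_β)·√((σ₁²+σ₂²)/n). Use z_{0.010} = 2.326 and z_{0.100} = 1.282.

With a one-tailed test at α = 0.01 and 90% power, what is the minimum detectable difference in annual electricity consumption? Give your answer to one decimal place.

δ = (z_α + z_β) · √((σ₁²+σ₂²)/n)
  = (2.326 + 1.282) · √(2367488/839)
  = 3.608 · √2821.8
  = 3.608 · 53.1206
  = 191.6591

Minimum detectable difference ≈ 191.7 kWh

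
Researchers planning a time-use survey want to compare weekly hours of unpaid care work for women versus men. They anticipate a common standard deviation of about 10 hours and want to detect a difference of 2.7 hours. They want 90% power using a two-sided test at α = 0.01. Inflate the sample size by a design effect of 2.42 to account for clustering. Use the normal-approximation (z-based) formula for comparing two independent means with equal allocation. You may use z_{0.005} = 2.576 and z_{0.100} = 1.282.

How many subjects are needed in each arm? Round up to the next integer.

n = (z_{α/2} + z_β)² · (σ₁² + σ₂²) / δ²
  = (2.576 + 1.282)² · (2·10² = 200) / 2.7²
  = 14.8842 · 200 / 7.29
  = 408.34
Design effect: 2.42 × 408.34 = 988.19.
Round up → n = 989 per group.

n = 989 per group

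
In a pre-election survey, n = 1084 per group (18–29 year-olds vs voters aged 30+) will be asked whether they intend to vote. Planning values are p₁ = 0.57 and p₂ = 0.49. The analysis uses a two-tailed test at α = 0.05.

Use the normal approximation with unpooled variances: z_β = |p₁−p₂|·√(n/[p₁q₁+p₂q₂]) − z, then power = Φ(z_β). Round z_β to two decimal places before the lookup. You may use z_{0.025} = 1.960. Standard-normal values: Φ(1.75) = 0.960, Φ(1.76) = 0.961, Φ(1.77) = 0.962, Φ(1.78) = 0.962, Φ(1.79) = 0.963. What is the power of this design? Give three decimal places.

z_β = |p₁−p₂|·√(n/[p₁q₁+p₂q₂]) − z_{α/2}
    = 0.08 · √(1084/0.4950) − 1.960
    = 0.08 · 46.7964 − 1.960
    = 3.7437 − 1.960 = 1.7837 → 1.78
Power = Φ(1.78) = 0.962.

Power ≈ 0.962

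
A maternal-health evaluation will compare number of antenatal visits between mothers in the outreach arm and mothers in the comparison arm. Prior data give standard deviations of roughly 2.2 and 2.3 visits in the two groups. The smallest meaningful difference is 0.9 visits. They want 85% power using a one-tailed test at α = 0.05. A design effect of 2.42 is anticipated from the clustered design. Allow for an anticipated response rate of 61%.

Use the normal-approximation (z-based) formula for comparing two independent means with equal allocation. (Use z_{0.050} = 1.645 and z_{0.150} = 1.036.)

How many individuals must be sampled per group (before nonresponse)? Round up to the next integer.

n = (z_α + z_β)² · (σ₁² + σ₂²) / δ²
  = (1.645 + 1.036)² · (2.2² + 2.3² = 10.13) / 0.9²
  = 7.1878 · 10.13 / 0.81
  = 89.89
Design effect: 2.42 × 89.89 = 217.54.
Adjust for 61% response: 217.54 / 0.61 = 356.62.
Round up → n = 357 per group.

n = 357 per group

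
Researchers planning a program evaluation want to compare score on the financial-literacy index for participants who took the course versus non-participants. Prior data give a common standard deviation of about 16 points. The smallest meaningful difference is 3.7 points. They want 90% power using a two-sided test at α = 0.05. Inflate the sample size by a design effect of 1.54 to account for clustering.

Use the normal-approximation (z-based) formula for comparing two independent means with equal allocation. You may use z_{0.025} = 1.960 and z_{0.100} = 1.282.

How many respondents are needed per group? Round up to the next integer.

n = (z_{α/2} + z_β)² · (σ₁² + σ₂²) / δ²
  = (1.960 + 1.282)² · (2·16² = 512) / 3.7²
  = 10.5106 · 512 / 13.69
  = 393.09
Design effect: 1.54 × 393.09 = 605.36.
Round up → n = 606 per group.

n = 606 per group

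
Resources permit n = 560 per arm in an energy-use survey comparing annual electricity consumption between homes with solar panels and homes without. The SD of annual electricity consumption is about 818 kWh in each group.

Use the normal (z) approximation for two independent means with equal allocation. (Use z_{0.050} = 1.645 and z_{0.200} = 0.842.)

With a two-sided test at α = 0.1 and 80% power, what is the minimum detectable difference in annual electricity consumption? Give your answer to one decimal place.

δ = (z_{α/2} + z_β) · √((σ₁²+σ₂²)/n)
  = (1.645 + 0.842) · √(1338248/560)
  = 2.487 · √2389.7
  = 2.487 · 48.8849
  = 121.5766

Minimum detectable difference ≈ 121.6 kWh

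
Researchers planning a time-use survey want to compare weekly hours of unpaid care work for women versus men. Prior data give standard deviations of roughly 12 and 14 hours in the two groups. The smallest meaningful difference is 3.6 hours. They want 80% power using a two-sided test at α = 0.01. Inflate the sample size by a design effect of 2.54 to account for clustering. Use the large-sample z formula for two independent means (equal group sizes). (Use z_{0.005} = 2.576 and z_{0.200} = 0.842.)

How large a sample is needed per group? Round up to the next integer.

n = (z_{α/2} + z_β)² · (σ₁² + σ₂²) / δ²
  = (2.576 + 0.842)² · (12² + 14² = 340) / 3.6²
  = 11.6827 · 340 / 12.96
  = 306.49
Design effect: 2.54 × 306.49 = 778.49.
Round up → n = 779 per group.

n = 779 per group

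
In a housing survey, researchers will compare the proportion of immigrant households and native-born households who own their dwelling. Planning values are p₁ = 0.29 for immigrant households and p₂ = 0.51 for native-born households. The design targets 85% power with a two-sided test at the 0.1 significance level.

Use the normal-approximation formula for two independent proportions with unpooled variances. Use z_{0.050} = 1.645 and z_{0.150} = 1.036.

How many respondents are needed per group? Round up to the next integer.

n = (z_{α/2} + z_β)² · [p₁(1−p₁) + p₂(1−p₂)] / (p₁ − p₂)²
  = (1.645 + 1.036)² · (0.29·0.71 + 0.51·0.49) / (-0.22)²
  = (2.681)² · (0.2059 + 0.2499) / 0.0484
  = 7.1878 · 0.4558 / 0.0484
  = 67.69
Round up → n = 68 per group.

n = 68 per group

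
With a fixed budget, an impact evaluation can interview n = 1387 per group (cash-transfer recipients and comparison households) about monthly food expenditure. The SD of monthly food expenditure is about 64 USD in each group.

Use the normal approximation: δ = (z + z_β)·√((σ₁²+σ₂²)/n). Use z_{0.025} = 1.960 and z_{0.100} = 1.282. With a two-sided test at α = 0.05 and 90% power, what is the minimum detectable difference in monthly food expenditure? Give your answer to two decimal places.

δ = (z_{α/2} + z_β) · √((σ₁²+σ₂²)/n)
  = (1.960 + 1.282) · √(8192/1387)
  = 3.242 · √5.9063
  = 3.242 · 2.4303
  = 7.8790

Minimum detectable difference ≈ 7.88 USD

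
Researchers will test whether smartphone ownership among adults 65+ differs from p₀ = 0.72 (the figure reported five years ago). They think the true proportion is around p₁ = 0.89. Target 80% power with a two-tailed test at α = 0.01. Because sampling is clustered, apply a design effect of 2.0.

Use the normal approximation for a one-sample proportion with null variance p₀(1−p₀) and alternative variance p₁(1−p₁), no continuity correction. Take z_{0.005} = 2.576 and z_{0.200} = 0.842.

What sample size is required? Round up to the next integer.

n = [z_{α/2}·√(p₀q₀) + z_β·√(p₁q₁)]² / (p₁ − p₀)²
  = [2.576·√(0.72·0.28) + 0.842·√(0.89·0.11)]² / (0.17)²
  = [2.576·0.4490 + 0.842·0.3129]² / 0.0289
  = [1.4201]² / 0.0289
  = 69.78
Design effect: 2.0 × 69.78 = 139.56.
Round up → n = 140.

n = 140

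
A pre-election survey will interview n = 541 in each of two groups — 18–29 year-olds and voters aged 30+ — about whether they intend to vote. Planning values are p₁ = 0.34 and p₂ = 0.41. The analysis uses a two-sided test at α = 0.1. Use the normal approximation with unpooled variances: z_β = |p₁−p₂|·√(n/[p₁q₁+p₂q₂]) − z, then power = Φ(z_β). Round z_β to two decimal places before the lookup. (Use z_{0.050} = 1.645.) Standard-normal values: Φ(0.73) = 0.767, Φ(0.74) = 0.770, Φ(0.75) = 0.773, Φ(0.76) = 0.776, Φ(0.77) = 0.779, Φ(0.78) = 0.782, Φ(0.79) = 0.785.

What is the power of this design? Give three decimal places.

Power ≈ 0.770

z_β = |p₁−p₂|·√(n/[p₁q₁+p₂q₂]) − z_{α/2}
    = 0.07 · √(541/0.4663) − 1.645
    = 0.07 · 34.0617 − 1.645
    = 2.3843 − 1.645 = 0.7393 → 0.74
Power = Φ(0.74) = 0.770.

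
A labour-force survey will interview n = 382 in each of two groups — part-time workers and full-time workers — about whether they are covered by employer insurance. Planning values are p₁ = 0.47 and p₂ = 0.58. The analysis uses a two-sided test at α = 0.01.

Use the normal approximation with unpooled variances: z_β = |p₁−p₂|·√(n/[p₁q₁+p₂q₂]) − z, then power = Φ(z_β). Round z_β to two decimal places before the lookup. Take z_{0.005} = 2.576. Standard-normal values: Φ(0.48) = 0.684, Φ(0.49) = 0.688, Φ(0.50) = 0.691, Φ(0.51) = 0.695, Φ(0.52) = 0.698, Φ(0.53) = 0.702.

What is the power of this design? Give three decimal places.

z_β = |p₁−p₂|·√(n/[p₁q₁+p₂q₂]) − z_{α/2}
    = 0.11 · √(382/0.4927) − 2.576
    = 0.11 · 27.8446 − 2.576
    = 3.0629 − 2.576 = 0.4869 → 0.49
Power = Φ(0.49) = 0.688.

Power ≈ 0.688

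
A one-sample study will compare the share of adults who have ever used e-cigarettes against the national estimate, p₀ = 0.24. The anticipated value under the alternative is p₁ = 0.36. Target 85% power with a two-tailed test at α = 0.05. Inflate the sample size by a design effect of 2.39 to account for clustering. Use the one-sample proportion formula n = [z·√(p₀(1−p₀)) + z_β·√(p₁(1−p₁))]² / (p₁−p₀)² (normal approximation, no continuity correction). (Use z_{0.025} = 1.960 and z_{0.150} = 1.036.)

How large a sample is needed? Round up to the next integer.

n = [z_{α/2}·√(p₀q₀) + z_β·√(p₁q₁)]² / (p₁ − p₀)²
  = [1.960·√(0.24·0.76) + 1.036·√(0.36·0.64)]² / (0.12)²
  = [1.960·0.4271 + 1.036·0.4800]² / 0.0144
  = [1.3344]² / 0.0144
  = 123.65
Design effect: 2.39 × 123.65 = 295.52.
Round up → n = 296.

n = 296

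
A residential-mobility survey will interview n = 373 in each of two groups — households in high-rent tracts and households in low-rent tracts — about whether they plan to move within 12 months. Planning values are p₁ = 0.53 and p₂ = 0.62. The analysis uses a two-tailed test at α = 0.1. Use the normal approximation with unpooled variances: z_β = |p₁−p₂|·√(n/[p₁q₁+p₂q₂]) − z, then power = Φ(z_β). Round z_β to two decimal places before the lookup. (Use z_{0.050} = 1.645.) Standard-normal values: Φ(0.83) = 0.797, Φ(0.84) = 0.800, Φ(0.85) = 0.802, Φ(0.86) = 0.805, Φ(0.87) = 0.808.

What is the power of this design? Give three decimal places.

z_β = |p₁−p₂|·√(n/[p₁q₁+p₂q₂]) − z_{α/2}
    = 0.09 · √(373/0.4847) − 1.645
    = 0.09 · 27.7407 − 1.645
    = 2.4967 − 1.645 = 0.8517 → 0.85
Power = Φ(0.85) = 0.802.

Power ≈ 0.802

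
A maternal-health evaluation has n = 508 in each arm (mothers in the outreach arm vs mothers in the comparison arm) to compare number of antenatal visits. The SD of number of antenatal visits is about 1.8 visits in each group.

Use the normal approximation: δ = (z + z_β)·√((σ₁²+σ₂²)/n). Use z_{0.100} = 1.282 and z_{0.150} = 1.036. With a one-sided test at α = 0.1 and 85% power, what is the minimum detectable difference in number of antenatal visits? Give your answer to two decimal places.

δ = (z_α + z_β) · √((σ₁²+σ₂²)/n)
  = (1.282 + 1.036) · √(6.48/508)
  = 2.318 · √0.01276
  = 2.318 · 0.1129
  = 0.2618

Minimum detectable difference ≈ 0.26 visits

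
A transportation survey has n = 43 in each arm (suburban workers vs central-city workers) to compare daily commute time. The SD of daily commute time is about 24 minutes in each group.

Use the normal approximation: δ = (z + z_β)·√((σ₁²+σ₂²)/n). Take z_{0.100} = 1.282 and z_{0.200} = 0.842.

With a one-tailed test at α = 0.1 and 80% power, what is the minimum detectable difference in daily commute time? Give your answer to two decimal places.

Minimum detectable difference ≈ 10.99 minutes

δ = (z_α + z_β) · √((σ₁²+σ₂²)/n)
  = (1.282 + 0.842) · √(1152/43)
  = 2.124 · √26.7907
  = 2.124 · 5.1760
  = 10.9938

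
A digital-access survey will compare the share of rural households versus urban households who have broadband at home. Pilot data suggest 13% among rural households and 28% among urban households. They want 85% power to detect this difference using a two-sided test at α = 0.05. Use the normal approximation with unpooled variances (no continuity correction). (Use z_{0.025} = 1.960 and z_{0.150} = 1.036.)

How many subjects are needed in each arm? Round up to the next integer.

n = 126 per group

n = (z_{α/2} + z_β)² · [p₁(1−p₁) + p₂(1−p₂)] / (p₁ − p₂)²
  = (1.960 + 1.036)² · (0.13·0.87 + 0.28·0.72) / (-0.15)²
  = (2.996)² · (0.1131 + 0.2016) / 0.0225
  = 8.9760 · 0.3147 / 0.0225
  = 125.54
Round up → n = 126 per group.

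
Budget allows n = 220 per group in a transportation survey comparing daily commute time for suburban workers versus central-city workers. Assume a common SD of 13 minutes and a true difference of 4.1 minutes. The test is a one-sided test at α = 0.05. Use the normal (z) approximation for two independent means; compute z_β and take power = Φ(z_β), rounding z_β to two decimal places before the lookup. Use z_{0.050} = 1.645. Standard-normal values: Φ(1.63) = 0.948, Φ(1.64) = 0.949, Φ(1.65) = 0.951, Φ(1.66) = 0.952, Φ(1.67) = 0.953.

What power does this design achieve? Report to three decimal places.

z_β = δ·√(n/(σ₁²+σ₂²)) − z_α
    = 4.1 · √(220/338) − 1.645
    = 4.1 · 0.80678 − 1.645
    = 3.3078 − 1.645 = 1.6628 → 1.66
Power = Φ(1.66) = 0.952.

Power ≈ 0.952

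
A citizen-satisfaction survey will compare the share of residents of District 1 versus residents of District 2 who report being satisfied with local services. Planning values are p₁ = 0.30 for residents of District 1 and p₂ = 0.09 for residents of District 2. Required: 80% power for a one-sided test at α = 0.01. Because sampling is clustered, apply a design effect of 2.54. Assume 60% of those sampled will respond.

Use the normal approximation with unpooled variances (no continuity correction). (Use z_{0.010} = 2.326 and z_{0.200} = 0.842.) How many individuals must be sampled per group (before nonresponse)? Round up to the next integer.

n = 282 per group

n = (z_α + z_β)² · [p₁(1−p₁) + p₂(1−p₂)] / (p₁ − p₂)²
  = (2.326 + 0.842)² · (0.30·0.70 + 0.09·0.91) / (0.21)²
  = (3.168)² · (0.2100 + 0.0819) / 0.0441
  = 10.0362 · 0.2919 / 0.0441
  = 66.43
Design effect: 2.54 × 66.43 = 168.73.
Adjust for 60% response: 168.73 / 0.60 = 281.22.
Round up → n = 282 per group.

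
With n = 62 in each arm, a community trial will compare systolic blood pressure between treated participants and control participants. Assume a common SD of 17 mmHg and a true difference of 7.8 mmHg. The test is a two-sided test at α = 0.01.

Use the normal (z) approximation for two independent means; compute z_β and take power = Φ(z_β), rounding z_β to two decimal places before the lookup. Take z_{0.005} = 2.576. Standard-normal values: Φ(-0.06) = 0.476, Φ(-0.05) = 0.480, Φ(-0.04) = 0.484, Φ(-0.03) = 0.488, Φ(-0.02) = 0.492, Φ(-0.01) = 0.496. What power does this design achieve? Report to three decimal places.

Power ≈ 0.492

z_β = δ·√(n/(σ₁²+σ₂²)) − z_{α/2}
    = 7.8 · √(62/578) − 2.576
    = 7.8 · 0.32752 − 2.576
    = 2.5546 − 2.576 = -0.0214 → -0.02
Power = Φ(-0.02) = 0.492.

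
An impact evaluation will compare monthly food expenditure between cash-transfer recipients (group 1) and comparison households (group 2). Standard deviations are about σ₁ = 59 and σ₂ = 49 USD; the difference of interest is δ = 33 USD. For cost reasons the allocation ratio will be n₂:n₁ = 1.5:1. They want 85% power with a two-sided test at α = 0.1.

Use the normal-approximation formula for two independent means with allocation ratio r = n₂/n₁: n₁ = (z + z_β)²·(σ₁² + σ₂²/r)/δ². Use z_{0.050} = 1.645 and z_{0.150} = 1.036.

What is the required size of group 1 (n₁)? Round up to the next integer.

n₁ = 34

n₁ = (z_{α/2} + z_β)² · (σ₁² + σ₂²/r) / δ²
   = (1.645 + 1.036)² · (59² + 49²/1.5) / 33²
   = 7.1878 · (3481 + 1600.7) / 1089
   = 7.1878 · 5081.7 / 1089
   = 33.54
Round up → n₁ = 34; n₂ = r·n₁ = 1.5 × 34 = 51.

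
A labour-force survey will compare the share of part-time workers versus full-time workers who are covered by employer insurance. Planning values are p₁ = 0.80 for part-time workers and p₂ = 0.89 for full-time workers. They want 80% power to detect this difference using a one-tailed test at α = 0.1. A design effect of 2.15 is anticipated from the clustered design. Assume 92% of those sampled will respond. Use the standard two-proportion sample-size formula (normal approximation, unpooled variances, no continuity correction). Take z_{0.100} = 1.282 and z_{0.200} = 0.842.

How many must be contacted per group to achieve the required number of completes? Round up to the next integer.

n = 336 per group

n = (z_α + z_β)² · [p₁(1−p₁) + p₂(1−p₂)] / (p₁ − p₂)²
  = (1.282 + 0.842)² · (0.80·0.20 + 0.89·0.11) / (-0.09)²
  = (2.124)² · (0.1600 + 0.0979) / 0.0081
  = 4.5114 · 0.2579 / 0.0081
  = 143.64
Design effect: 2.15 × 143.64 = 308.83.
Adjust for 92% response: 308.83 / 0.92 = 335.68.
Round up → n = 336 per group.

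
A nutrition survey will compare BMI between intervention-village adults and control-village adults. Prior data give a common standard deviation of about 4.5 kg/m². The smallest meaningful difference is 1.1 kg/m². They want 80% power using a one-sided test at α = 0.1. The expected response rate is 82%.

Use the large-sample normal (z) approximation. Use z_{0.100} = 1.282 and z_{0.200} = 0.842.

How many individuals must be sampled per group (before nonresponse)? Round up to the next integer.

n = 185 per group

n = (z_α + z_β)² · (σ₁² + σ₂²) / δ²
  = (1.282 + 0.842)² · (2·4.5² = 40.5) / 1.1²
  = 4.5114 · 40.5 / 1.21
  = 151.00
Adjust for 82% response: 151.00 / 0.82 = 184.15.
Round up → n = 185 per group.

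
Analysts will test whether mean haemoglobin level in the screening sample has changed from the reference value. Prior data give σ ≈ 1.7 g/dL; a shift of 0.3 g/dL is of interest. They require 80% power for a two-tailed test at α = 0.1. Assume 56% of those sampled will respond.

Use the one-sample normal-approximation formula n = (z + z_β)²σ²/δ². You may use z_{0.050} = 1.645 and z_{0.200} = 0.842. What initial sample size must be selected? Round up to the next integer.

n = 355

n = (z_{α/2} + z_β)² · σ² / δ²
  = (1.645 + 0.842)² · 1.7² / 0.3²
  = 6.1852 · 2.89 / 0.09
  = 198.61
Adjust for 56% response: 198.61 / 0.56 = 354.67.
Round up → n = 355.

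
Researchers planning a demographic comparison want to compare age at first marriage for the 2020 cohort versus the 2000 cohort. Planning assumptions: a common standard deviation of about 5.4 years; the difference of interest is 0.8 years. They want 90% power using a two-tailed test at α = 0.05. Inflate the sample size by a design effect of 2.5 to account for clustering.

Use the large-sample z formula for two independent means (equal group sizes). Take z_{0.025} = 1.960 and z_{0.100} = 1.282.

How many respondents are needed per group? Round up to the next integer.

n = 2395 per group

n = (z_{α/2} + z_β)² · (σ₁² + σ₂²) / δ²
  = (1.960 + 1.282)² · (2·5.4² = 58.32) / 0.8²
  = 10.5106 · 58.32 / 0.64
  = 957.78
Design effect: 2.5 × 957.78 = 2394.44.
Round up → n = 2395 per group.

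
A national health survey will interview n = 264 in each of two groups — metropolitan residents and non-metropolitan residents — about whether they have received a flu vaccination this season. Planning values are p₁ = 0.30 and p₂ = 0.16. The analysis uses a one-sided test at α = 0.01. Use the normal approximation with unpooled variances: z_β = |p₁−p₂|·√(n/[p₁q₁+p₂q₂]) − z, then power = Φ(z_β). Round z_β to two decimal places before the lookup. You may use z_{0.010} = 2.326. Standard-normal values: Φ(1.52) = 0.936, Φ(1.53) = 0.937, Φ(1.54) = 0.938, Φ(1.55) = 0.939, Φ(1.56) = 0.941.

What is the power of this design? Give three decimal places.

Power ≈ 0.939

z_β = |p₁−p₂|·√(n/[p₁q₁+p₂q₂]) − z_α
    = 0.14 · √(264/0.3444) − 2.326
    = 0.14 · 27.6866 − 2.326
    = 3.8761 − 2.326 = 1.5501 → 1.55
Power = Φ(1.55) = 0.939.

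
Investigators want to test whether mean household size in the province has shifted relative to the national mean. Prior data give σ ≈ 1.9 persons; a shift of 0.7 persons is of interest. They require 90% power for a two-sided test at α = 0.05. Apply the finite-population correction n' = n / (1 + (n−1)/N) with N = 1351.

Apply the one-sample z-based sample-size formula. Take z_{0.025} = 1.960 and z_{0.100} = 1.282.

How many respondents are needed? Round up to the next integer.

n = (z_{α/2} + z_β)² · σ² / δ²
  = (1.960 + 1.282)² · 1.9² / 0.7²
  = 10.5106 · 3.61 / 0.49
  = 77.43
Finite-population correction (N = 1351): 77.43 / (1 + (77.43 − 1)/1351) = 73.29.
Round up → n = 74.

n = 74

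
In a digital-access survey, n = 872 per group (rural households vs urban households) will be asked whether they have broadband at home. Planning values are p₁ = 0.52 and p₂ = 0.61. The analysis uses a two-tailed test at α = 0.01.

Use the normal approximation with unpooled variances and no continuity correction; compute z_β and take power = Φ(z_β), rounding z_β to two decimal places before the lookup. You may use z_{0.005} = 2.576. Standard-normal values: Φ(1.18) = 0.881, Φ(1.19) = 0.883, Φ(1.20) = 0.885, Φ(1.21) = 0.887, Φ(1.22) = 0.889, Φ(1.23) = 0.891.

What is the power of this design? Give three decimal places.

Power ≈ 0.891

z_β = |p₁−p₂|·√(n/[p₁q₁+p₂q₂]) − z_{α/2}
    = 0.09 · √(872/0.4875) − 2.576
    = 0.09 · 42.2932 − 2.576
    = 3.8064 − 2.576 = 1.2304 → 1.23
Power = Φ(1.23) = 0.891.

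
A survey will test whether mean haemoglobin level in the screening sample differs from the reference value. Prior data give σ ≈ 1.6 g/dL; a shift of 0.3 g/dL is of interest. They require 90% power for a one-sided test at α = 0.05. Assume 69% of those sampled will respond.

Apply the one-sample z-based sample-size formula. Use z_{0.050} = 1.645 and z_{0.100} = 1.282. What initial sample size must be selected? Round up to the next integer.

n = (z_α + z_β)² · σ² / δ²
  = (1.645 + 1.282)² · 1.6² / 0.3²
  = 8.5673 · 2.56 / 0.09
  = 243.69
Adjust for 69% response: 243.69 / 0.69 = 353.18.
Round up → n = 354.

n = 354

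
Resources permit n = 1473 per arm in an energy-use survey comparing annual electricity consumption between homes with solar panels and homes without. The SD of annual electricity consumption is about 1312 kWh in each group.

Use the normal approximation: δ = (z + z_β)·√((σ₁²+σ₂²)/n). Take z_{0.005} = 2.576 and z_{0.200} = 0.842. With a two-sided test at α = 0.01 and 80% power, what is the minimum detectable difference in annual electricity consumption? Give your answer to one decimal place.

Minimum detectable difference ≈ 165.2 kWh

δ = (z_{α/2} + z_β) · √((σ₁²+σ₂²)/n)
  = (2.576 + 0.842) · √(3442688/1473)
  = 3.418 · √2337.2
  = 3.418 · 48.3445
  = 165.2416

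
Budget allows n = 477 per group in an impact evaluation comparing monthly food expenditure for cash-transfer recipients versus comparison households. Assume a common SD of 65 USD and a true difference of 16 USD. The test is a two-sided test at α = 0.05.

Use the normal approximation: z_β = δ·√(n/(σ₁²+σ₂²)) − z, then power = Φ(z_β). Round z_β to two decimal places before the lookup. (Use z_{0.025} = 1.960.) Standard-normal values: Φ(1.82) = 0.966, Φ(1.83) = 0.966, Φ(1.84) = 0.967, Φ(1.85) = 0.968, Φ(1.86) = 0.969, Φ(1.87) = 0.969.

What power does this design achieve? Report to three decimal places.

z_β = δ·√(n/(σ₁²+σ₂²)) − z_{α/2}
    = 16 · √(477/8450) − 1.960
    = 16 · 0.23759 − 1.960
    = 3.8015 − 1.960 = 1.8415 → 1.84
Power = Φ(1.84) = 0.967.

Power ≈ 0.967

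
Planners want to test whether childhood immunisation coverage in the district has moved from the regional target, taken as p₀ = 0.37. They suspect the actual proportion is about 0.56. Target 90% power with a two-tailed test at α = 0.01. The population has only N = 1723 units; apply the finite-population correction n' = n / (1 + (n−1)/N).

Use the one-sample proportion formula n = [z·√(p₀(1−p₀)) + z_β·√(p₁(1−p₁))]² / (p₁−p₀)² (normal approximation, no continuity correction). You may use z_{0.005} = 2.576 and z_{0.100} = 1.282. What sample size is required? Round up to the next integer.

n = [z_{α/2}·√(p₀q₀) + z_β·√(p₁q₁)]² / (p₁ − p₀)²
  = [2.576·√(0.37·0.63) + 1.282·√(0.56·0.44)]² / (0.19)²
  = [2.576·0.4828 + 1.282·0.4964]² / 0.0361
  = [1.8801]² / 0.0361
  = 97.91
Finite-population correction (N = 1723): 97.91 / (1 + (97.91 − 1)/1723) = 92.70.
Round up → n = 93.

n = 93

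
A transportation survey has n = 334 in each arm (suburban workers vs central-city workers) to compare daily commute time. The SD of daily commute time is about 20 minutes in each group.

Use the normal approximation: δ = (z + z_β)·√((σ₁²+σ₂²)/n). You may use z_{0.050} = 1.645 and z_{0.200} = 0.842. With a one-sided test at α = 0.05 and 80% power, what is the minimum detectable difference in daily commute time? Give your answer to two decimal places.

δ = (z_α + z_β) · √((σ₁²+σ₂²)/n)
  = (1.645 + 0.842) · √(800/334)
  = 2.487 · √2.3952
  = 2.487 · 1.5476
  = 3.8490

Minimum detectable difference ≈ 3.85 minutes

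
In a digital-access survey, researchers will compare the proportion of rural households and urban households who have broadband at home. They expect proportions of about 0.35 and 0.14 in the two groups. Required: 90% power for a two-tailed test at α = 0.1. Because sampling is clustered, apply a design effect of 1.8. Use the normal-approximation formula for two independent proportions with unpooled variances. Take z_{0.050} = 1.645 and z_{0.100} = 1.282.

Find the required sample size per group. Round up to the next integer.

n = 122 per group

n = (z_{α/2} + z_β)² · [p₁(1−p₁) + p₂(1−p₂)] / (p₁ − p₂)²
  = (1.645 + 1.282)² · (0.35·0.65 + 0.14·0.86) / (0.21)²
  = (2.927)² · (0.2275 + 0.1204) / 0.0441
  = 8.5673 · 0.3479 / 0.0441
  = 67.59
Design effect: 1.8 × 67.59 = 121.66.
Round up → n = 122 per group.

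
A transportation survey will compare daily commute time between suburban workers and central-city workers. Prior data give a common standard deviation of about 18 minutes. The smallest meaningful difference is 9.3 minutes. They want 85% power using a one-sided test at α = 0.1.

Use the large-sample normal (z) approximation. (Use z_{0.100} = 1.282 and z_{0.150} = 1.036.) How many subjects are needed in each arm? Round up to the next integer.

n = 41 per group

n = (z_α + z_β)² · (σ₁² + σ₂²) / δ²
  = (1.282 + 1.036)² · (2·18² = 648) / 9.3²
  = 5.3731 · 648 / 86.49
  = 40.26
Round up → n = 41 per group.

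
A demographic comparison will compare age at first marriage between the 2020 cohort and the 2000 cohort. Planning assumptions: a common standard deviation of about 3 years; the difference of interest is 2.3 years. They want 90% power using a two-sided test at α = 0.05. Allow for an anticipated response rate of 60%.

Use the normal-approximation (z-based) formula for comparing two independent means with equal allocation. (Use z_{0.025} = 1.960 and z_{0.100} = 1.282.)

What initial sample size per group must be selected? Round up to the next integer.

n = (z_{α/2} + z_β)² · (σ₁² + σ₂²) / δ²
  = (1.960 + 1.282)² · (2·3² = 18) / 2.3²
  = 10.5106 · 18 / 5.29
  = 35.76
Adjust for 60% response: 35.76 / 0.60 = 59.61.
Round up → n = 60 per group.

n = 60 per group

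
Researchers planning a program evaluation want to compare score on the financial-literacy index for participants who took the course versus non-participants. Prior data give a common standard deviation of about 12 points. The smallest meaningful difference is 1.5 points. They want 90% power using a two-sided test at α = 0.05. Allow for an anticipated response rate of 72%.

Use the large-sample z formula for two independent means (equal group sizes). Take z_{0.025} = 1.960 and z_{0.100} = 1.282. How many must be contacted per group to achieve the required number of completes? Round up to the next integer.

n = (z_{α/2} + z_β)² · (σ₁² + σ₂²) / δ²
  = (1.960 + 1.282)² · (2·12² = 288) / 1.5²
  = 10.5106 · 288 / 2.25
  = 1345.35
Adjust for 72% response: 1345.35 / 0.72 = 1868.54.
Round up → n = 1869 per group.

n = 1869 per group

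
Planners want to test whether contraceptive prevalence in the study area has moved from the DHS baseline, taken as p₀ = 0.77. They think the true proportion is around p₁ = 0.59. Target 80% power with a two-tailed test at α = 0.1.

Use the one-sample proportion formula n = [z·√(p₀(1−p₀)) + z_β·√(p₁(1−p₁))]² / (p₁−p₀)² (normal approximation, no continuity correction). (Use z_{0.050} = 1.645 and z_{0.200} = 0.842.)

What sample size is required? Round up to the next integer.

n = [z_{α/2}·√(p₀q₀) + z_β·√(p₁q₁)]² / (p₁ − p₀)²
  = [1.645·√(0.77·0.23) + 0.842·√(0.59·0.41)]² / (-0.18)²
  = [1.645·0.4208 + 0.842·0.4918]² / 0.0324
  = [1.1064]² / 0.0324
  = 37.78
Round up → n = 38.

n = 38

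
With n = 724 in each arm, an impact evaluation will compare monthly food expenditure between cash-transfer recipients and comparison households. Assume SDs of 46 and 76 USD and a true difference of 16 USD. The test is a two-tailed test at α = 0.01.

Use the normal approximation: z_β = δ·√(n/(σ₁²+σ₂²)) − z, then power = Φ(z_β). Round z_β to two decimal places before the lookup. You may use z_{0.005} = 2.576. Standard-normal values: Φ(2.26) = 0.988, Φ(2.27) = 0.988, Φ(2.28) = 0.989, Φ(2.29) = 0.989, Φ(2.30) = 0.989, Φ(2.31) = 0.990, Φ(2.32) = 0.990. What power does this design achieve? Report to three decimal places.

z_β = δ·√(n/(σ₁²+σ₂²)) − z_{α/2}
    = 16 · √(724/7892) − 2.576
    = 16 · 0.30288 − 2.576
    = 4.8461 − 2.576 = 2.2701 → 2.27
Power = Φ(2.27) = 0.988.

Power ≈ 0.988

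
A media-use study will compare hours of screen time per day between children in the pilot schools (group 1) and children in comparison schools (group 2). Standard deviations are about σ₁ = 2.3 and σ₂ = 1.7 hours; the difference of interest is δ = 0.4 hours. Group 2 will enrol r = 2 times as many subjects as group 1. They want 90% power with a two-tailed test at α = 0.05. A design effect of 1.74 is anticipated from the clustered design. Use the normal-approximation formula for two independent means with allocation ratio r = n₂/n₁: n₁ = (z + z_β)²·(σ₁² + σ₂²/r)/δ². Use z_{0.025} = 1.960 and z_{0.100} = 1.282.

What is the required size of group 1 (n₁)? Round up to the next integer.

n₁ = 770

n₁ = (z_{α/2} + z_β)² · (σ₁² + σ₂²/r) / δ²
   = (1.960 + 1.282)² · (2.3² + 1.7²/2) / 0.4²
   = 10.5106 · (5.29 + 1.445) / 0.16
   = 10.5106 · 6.735 / 0.16
   = 442.43
Design effect: 1.74 × 442.43 = 769.83.
Round up → n₁ = 770; n₂ = r·n₁ = 2 × 770 = 1540.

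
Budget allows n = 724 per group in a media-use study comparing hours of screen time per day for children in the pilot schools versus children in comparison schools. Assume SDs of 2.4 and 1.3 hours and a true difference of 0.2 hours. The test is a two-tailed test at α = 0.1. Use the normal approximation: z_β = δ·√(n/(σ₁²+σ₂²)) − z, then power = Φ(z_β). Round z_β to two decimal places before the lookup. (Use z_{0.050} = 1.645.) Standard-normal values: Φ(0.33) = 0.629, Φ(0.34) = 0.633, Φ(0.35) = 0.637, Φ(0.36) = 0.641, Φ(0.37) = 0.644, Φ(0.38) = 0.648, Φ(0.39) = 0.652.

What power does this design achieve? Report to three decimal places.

Power ≈ 0.629

z_β = δ·√(n/(σ₁²+σ₂²)) − z_{α/2}
    = 0.2 · √(724/7.45) − 1.645
    = 0.2 · 9.85805 − 1.645
    = 1.9716 − 1.645 = 0.3266 → 0.33
Power = Φ(0.33) = 0.629.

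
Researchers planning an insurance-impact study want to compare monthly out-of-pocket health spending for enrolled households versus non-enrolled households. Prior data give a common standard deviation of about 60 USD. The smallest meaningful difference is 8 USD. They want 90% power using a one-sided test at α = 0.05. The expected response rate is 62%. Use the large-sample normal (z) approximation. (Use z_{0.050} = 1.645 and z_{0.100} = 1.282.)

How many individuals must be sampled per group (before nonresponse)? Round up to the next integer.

n = 1555 per group

n = (z_α + z_β)² · (σ₁² + σ₂²) / δ²
  = (1.645 + 1.282)² · (2·60² = 7200) / 8²
  = 8.5673 · 7200 / 64
  = 963.82
Adjust for 62% response: 963.82 / 0.62 = 1554.56.
Round up → n = 1555 per group.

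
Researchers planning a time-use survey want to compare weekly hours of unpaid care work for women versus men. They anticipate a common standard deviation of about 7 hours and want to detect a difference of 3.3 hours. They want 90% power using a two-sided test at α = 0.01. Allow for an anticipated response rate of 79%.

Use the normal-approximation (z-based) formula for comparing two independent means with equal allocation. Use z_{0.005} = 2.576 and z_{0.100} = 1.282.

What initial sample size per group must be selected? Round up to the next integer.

n = (z_{α/2} + z_β)² · (σ₁² + σ₂²) / δ²
  = (2.576 + 1.282)² · (2·7² = 98) / 3.3²
  = 14.8842 · 98 / 10.89
  = 133.94
Adjust for 79% response: 133.94 / 0.79 = 169.55.
Round up → n = 170 per group.

n = 170 per group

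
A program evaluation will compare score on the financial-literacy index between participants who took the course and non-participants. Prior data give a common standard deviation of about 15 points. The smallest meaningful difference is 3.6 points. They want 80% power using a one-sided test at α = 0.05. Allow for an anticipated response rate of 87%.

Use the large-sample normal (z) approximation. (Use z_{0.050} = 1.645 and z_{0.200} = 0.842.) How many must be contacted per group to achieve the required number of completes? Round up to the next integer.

n = 247 per group

n = (z_α + z_β)² · (σ₁² + σ₂²) / δ²
  = (1.645 + 0.842)² · (2·15² = 450) / 3.6²
  = 6.1852 · 450 / 12.96
  = 214.76
Adjust for 87% response: 214.76 / 0.87 = 246.85.
Round up → n = 247 per group.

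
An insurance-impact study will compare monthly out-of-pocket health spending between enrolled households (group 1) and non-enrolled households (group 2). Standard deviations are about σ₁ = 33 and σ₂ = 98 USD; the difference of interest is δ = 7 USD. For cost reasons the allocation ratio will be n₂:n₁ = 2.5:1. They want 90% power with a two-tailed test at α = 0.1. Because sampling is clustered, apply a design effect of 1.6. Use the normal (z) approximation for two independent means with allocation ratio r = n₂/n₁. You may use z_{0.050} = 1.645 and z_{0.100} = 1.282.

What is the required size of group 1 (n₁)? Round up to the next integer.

n₁ = 1380

n₁ = (z_{α/2} + z_β)² · (σ₁² + σ₂²/r) / δ²
   = (1.645 + 1.282)² · (33² + 98²/2.5) / 7²
   = 8.5673 · (1089 + 3841.6) / 49
   = 8.5673 · 4930.6 / 49
   = 862.08
Design effect: 1.6 × 862.08 = 1379.33.
Round up → n₁ = 1380; n₂ = r·n₁ = 2.5 × 1380 = 3450.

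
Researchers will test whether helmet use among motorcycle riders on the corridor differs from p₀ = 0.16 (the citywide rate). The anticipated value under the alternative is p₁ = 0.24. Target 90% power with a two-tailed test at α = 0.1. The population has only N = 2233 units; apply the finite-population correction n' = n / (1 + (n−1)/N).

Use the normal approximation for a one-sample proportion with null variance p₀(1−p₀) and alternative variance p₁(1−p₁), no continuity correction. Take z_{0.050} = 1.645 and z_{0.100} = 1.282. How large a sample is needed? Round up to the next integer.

n = [z_{α/2}·√(p₀q₀) + z_β·√(p₁q₁)]² / (p₁ − p₀)²
  = [1.645·√(0.16·0.84) + 1.282·√(0.24·0.76)]² / (0.08)²
  = [1.645·0.3666 + 1.282·0.4271]² / 0.0064
  = [1.1506]² / 0.0064
  = 206.85
Finite-population correction (N = 2233): 206.85 / (1 + (206.85 − 1)/2233) = 189.39.
Round up → n = 190.

n = 190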